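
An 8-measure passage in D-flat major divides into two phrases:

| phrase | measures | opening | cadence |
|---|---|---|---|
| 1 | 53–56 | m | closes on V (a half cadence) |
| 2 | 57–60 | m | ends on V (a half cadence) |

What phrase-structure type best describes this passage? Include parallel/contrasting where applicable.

Both phrases have the same opening (m) and the same cadence (half cadence): the second is a restatement, not a consequent, so this is a repeated phrase rather than a period.

repeated phrase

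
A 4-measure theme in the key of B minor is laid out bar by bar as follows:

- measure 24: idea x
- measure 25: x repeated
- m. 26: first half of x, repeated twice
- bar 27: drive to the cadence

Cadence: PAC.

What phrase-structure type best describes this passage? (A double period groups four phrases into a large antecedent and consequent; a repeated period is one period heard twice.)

Basic idea (measure 24) + its repetition (m. 25) form the presentation; fragmentation and cadence (measures 26–27) form the continuation — the 4-bar whole is a sentence.

sentence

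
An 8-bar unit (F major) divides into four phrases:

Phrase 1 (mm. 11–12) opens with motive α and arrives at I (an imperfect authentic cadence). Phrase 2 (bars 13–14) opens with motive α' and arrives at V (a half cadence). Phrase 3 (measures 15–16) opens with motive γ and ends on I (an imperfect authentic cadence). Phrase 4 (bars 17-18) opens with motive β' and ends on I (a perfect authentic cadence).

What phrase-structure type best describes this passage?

contrasting double period

Four phrases in two halves: the first half (mm. 11–14) ends with a half cadence, the second (mm. 15–18) with a perfect authentic cadence — a large antecedent–consequent pair, i.e. a double period.
Phrase 3 begins with different material from phrase 1, making it contrasting.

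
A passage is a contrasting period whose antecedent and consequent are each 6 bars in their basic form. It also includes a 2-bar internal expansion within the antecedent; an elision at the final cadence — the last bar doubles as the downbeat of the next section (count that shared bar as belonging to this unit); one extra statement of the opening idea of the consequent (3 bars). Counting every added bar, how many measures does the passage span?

Basic contrasting period: 6 + 6 = 12 bars.
12 (basic form) + 2 (internal expansion) + 3 (extra statement) = 17.
The elision shares a bar with the next section but does not change this unit's count.

17 measures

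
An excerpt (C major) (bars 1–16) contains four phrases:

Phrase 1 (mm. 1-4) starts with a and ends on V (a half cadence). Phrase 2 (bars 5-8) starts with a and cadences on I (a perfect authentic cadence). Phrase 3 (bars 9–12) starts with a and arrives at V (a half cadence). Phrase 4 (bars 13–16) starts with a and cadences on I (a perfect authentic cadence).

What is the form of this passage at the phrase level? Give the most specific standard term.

The cadence pattern HC–PAC–HC–PAC is weak–strong twice, and phrases 3–4 restate phrases 1–2: a period heard twice, not a double period (which would end weakly at phrase 2).

repeated period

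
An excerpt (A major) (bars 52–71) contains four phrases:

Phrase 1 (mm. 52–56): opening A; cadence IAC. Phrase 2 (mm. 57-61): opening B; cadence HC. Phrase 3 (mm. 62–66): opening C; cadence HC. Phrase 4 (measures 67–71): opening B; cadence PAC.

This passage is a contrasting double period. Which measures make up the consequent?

In a double period the four phrases pair into a large antecedent (phrases 1–2, ending half cadence) and a large consequent (phrases 3–4, ending perfect authentic cadence). The consequent spans bars 62–71.

measures 62–71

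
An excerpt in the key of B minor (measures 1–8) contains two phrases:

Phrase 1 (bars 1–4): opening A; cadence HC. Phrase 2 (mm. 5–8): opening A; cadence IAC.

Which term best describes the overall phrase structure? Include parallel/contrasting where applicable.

Phrase 1 ends with a half cadence (weaker) and phrase 2 with an imperfect authentic cadence (stronger): antecedent + consequent = a period.
The two phrases open with the same material (A / A), so the period is parallel.

parallel period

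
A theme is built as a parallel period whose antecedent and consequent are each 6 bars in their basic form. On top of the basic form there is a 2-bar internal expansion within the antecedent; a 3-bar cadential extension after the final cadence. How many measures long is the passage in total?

Basic parallel period: 6 + 6 = 12 bars.
12 (basic form) + 2 (internal expansion) + 3 (cadential extension) = 17.

17 measures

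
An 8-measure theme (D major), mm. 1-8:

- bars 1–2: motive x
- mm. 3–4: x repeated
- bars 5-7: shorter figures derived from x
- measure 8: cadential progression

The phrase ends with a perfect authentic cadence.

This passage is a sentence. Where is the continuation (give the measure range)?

measures 5–8

After the presentation (mm. 1-4), the continuation covers the fragmentation through the cadence: mm. 5–8.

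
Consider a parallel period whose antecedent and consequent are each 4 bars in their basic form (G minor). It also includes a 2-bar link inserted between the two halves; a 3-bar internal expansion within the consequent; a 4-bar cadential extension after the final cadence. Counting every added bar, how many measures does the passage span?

Basic parallel period: 4 + 4 = 8 bars.
8 (basic form) + 2 (link) + 3 (internal expansion) + 4 (cadential extension) = 17.

17 measures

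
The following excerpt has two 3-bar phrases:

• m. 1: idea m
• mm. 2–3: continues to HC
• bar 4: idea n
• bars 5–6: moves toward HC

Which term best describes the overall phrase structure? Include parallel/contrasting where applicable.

The second phrase closes with a half cadence, which is not stronger than the first phrase's half cadence; without a weak→strong cadential pair there is no antecedent–consequent relationship, so this is a phrase group rather than a period.

phrase group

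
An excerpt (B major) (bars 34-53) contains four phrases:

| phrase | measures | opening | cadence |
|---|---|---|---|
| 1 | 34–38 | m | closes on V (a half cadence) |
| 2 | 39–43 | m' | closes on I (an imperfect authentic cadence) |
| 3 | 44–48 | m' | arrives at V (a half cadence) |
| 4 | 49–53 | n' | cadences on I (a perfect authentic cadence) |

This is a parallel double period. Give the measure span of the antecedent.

measures 34–43

In a double period the first pair of phrases (ending imperfect authentic cadence) is the large antecedent and the second pair (ending perfect authentic cadence) is the large consequent; the antecedent is measures 34–43.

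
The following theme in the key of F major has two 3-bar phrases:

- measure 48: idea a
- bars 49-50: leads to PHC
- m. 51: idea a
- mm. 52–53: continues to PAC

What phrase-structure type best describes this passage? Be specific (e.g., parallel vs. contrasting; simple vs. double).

Phrase 1 ends with a Phrygian half cadence (weaker) and phrase 2 with a perfect authentic cadence (stronger): antecedent + consequent = a period.
The two phrases open with the same material (a / a), so the period is parallel.

parallel period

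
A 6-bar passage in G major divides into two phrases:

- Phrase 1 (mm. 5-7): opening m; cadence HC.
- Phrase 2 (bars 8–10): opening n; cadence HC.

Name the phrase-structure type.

phrase group

The second phrase closes with a half cadence, which is not stronger than the first phrase's half cadence; without a weak→strong cadential pair there is no antecedent–consequent relationship, so this is a phrase group rather than a period.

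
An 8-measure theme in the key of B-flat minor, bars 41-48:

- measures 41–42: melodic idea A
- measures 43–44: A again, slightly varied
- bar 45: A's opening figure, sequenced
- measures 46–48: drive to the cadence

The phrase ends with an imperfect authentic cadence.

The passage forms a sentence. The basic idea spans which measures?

The presentation of a sentence is the basic idea (mm. 41–42) plus its repetition (mm. 43-44); the basic idea is therefore bars 41-42.

measures 41–42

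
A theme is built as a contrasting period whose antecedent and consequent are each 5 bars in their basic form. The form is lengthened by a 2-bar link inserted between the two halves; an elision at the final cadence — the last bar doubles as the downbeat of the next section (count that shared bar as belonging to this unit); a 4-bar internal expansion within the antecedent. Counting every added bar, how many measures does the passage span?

16 measures

Basic contrasting period: 5 + 5 = 10 bars.
10 (basic form) + 2 (link) + 4 (internal expansion) = 16.
The elision shares a bar with the next section but does not change this unit's count.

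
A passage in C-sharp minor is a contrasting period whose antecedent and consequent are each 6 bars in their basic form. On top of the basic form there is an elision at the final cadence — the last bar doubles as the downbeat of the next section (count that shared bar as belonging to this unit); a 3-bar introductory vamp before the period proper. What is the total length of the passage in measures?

Basic contrasting period: 6 + 6 = 12 bars.
12 (basic form) + 3 (introduction) = 15.
The elision shares a bar with the next section but does not change this unit's count.

15 measures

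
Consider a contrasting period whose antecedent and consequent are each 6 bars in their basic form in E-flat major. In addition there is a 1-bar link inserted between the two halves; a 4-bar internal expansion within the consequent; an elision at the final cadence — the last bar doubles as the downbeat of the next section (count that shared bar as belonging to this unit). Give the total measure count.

17 measures

Basic contrasting period: 6 + 6 = 12 bars.
12 (basic form) + 1 (link) + 4 (internal expansion) = 17.
The elision shares a bar with the next section but does not change this unit's count.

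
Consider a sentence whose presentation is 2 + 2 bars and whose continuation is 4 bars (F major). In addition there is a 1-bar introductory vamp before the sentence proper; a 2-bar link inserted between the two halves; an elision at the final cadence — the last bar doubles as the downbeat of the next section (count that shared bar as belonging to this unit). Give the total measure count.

Basic sentence: 2 + 2 + 4 = 8 bars.
8 (basic form) + 1 (introduction) + 2 (link) = 11.
The elision shares a bar with the next section but does not change this unit's count.

11 measures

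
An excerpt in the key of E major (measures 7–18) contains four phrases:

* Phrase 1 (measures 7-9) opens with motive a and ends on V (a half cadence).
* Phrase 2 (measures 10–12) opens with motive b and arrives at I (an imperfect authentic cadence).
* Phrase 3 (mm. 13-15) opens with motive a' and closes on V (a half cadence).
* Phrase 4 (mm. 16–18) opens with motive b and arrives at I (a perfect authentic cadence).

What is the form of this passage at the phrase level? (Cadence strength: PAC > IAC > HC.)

Four phrases in two halves: the first half (mm. 7-12) ends with an imperfect authentic cadence, the second (measures 13–18) with a perfect authentic cadence — a large antecedent–consequent pair, i.e. a double period.
Phrase 3 begins with the same material as phrase 1, making it parallel.

parallel double period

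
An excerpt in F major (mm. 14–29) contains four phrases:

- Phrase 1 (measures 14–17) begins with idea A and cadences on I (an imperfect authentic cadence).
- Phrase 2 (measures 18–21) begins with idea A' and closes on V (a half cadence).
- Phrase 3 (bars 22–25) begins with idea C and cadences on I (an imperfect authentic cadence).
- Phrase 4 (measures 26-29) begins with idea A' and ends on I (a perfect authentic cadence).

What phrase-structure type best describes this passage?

Four phrases in two halves: the first half (bars 14-21) ends with a half cadence, the second (mm. 22-29) with a perfect authentic cadence — a large antecedent–consequent pair, i.e. a double period.
Phrase 3 begins with different material from phrase 1, making it contrasting.

contrasting double period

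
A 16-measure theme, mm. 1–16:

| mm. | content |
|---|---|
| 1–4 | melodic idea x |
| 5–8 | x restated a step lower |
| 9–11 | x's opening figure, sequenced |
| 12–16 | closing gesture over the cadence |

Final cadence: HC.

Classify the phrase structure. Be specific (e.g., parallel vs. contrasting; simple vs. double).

sentence

Basic idea (mm. 1–4) + its repetition (measures 5–8) form the presentation; fragmentation and cadence (bars 9–16) form the continuation — the 16-bar whole is a sentence.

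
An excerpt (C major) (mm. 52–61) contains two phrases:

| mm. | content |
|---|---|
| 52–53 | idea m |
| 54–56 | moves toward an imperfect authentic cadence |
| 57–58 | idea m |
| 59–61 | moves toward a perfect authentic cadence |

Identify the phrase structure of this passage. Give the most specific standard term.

Phrase 1 ends with an imperfect authentic cadence (weaker) and phrase 2 with a perfect authentic cadence (stronger): antecedent + consequent = a period.
The two phrases open with the same material (m / m), so the period is parallel.

parallel period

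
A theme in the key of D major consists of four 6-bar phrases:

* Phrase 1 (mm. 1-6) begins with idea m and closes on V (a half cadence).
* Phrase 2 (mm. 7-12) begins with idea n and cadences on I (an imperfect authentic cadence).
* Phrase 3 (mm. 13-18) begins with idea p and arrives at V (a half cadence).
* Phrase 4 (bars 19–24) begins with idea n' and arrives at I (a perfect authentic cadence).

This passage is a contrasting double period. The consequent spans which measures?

measures 13–24

In a double period the four phrases pair into a large antecedent (phrases 1–2, ending imperfect authentic cadence) and a large consequent (phrases 3–4, ending perfect authentic cadence). The consequent spans measures 13-24.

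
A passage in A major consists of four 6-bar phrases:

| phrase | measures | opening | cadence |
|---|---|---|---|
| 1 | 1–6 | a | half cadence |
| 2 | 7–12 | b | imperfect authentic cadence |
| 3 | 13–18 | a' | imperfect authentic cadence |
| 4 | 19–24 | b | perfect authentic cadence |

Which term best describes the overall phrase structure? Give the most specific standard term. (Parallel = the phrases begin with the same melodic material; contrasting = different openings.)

parallel double period

Four phrases in two halves: the first half (mm. 1-12) ends with an imperfect authentic cadence, the second (bars 13–24) with a perfect authentic cadence — a large antecedent–consequent pair, i.e. a double period.
Phrase 3 begins with the same material as phrase 1, making it parallel.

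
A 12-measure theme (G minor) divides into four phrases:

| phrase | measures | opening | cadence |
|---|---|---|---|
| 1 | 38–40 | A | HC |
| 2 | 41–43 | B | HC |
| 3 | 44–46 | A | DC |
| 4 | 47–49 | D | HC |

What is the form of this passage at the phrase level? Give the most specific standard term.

Phrase 4 ends with a half cadence, no stronger than phrase 2's half cadence, so the four phrases do not form a double period; nor do phrases 3–4 duplicate 1–2, so it is not a repeated period. With no phrase reaching a conclusive cadence, the passage is a phrase group.

phrase group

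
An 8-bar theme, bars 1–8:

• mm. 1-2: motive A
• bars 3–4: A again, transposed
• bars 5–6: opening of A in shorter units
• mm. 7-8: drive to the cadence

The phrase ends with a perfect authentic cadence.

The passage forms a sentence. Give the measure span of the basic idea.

measures 1–2

The presentation of a sentence is the basic idea (mm. 1-2) plus its repetition (bars 3-4); the basic idea is therefore measures 1–2.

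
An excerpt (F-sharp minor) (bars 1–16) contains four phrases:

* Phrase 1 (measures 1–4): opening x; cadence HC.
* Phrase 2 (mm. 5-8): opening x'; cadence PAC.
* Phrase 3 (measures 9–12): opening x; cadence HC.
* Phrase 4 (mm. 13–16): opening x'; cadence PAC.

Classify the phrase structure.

The cadence pattern HC–PAC–HC–PAC is weak–strong twice, and phrases 3–4 restate phrases 1–2: a period heard twice, not a double period (which would end weakly at phrase 2).

repeated period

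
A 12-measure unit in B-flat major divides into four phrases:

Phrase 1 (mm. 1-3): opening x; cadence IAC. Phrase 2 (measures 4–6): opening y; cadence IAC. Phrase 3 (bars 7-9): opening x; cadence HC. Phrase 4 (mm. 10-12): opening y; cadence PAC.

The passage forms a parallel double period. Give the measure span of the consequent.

measures 7–12

In a double period the first pair of phrases (ending imperfect authentic cadence) is the large antecedent and the second pair (ending perfect authentic cadence) is the large consequent; the consequent is measures 7–12.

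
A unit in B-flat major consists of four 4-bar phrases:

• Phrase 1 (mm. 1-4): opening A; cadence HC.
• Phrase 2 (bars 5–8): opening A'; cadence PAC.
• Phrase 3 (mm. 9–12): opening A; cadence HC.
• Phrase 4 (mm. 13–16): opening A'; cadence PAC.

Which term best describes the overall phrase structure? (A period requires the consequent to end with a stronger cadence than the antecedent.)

The cadence pattern HC–PAC–HC–PAC is weak–strong twice, and phrases 3–4 restate phrases 1–2: a period heard twice, not a double period (which would end weakly at phrase 2).

repeated period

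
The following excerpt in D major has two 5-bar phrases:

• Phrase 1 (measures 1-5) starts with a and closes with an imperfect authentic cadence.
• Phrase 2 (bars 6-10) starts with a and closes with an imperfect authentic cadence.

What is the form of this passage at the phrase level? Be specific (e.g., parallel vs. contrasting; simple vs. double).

repeated phrase

Both phrases have the same opening (a) and the same cadence (imperfect authentic cadence): the second is a restatement, not a consequent, so this is a repeated phrase rather than a period.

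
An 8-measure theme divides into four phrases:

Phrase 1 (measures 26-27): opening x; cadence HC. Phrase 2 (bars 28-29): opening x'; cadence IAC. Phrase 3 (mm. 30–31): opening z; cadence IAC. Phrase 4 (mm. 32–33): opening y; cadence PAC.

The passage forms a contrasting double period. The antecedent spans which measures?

measures 26–29

In a double period the four phrases pair into a large antecedent (phrases 1–2, ending imperfect authentic cadence) and a large consequent (phrases 3–4, ending perfect authentic cadence). The antecedent spans mm. 26–29.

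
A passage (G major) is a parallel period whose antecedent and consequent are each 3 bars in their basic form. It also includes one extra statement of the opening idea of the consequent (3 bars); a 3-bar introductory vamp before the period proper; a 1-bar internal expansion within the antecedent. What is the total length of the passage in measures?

Basic parallel period: 3 + 3 = 6 bars.
6 (basic form) + 3 (extra statement) + 3 (introduction) + 1 (internal expansion) = 13.

13 measures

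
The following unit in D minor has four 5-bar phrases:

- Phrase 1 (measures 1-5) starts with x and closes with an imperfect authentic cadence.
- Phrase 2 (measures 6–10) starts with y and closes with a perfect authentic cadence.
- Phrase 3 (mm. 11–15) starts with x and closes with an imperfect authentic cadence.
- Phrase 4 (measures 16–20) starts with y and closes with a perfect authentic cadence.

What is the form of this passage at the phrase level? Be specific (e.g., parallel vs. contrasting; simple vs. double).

The cadence pattern IAC–PAC–IAC–PAC is weak–strong twice, and phrases 3–4 restate phrases 1–2: a period heard twice, not a double period (which would end weakly at phrase 2).

repeated period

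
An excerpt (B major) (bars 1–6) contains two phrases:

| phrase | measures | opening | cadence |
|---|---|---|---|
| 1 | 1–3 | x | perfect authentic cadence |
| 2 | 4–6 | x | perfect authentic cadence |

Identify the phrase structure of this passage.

repeated phrase

Both phrases have the same opening (x) and the same cadence (perfect authentic cadence): the second is a restatement, not a consequent, so this is a repeated phrase rather than a period.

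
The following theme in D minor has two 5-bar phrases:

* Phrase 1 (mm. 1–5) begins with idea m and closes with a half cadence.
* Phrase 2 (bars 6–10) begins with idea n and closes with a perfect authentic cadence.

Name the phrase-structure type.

contrasting period

Phrase 1 ends with a half cadence (weaker) and phrase 2 with a perfect authentic cadence (stronger): antecedent + consequent = a period.
The two phrases open with different material (m / n), so the period is contrasting.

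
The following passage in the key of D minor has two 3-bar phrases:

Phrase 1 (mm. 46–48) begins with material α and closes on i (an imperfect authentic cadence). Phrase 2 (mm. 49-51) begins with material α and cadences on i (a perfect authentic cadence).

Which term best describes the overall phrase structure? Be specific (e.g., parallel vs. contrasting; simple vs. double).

Phrase 1 ends with an imperfect authentic cadence (weaker) and phrase 2 with a perfect authentic cadence (stronger): antecedent + consequent = a period.
The two phrases open with the same material (α / α), so the period is parallel.

parallel period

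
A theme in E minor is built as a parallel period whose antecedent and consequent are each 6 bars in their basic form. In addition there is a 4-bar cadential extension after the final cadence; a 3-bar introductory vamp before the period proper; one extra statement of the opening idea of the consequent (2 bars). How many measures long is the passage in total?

Basic parallel period: 6 + 6 = 12 bars.
12 (basic form) + 4 (cadential extension) + 3 (introduction) + 2 (extra statement) = 21.

21 measures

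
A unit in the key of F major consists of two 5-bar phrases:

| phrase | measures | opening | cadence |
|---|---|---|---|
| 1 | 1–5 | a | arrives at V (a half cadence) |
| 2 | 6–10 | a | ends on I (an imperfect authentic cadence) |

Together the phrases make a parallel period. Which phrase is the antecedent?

phrase 1

The phrase ending with the weaker cadence (half cadence) is the antecedent; the one ending more conclusively (imperfect authentic cadence) is the consequent. The antecedent is phrase 1.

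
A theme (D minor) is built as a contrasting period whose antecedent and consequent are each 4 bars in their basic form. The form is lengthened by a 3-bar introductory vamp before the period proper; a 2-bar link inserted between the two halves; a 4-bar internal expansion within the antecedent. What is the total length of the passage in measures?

17 measures

Basic contrasting period: 4 + 4 = 8 bars.
8 (basic form) + 3 (introduction) + 2 (link) + 4 (internal expansion) = 17.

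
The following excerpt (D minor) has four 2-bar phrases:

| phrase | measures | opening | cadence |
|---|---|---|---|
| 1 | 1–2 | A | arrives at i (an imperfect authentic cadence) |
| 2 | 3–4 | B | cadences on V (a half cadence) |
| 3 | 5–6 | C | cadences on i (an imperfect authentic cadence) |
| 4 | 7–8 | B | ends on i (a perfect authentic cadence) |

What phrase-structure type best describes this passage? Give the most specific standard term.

Four phrases in two halves: the first half (measures 1–4) ends with a half cadence, the second (mm. 5–8) with a perfect authentic cadence — a large antecedent–consequent pair, i.e. a double period.
Phrase 3 begins with different material from phrase 1, making it contrasting.

contrasting double period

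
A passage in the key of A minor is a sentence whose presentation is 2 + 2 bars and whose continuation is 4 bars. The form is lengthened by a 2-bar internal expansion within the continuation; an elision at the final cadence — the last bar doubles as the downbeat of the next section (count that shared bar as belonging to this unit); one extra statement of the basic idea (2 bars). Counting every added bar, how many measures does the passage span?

12 measures

Basic sentence: 2 + 2 + 4 = 8 bars.
8 (basic form) + 2 (internal expansion) + 2 (extra statement) = 12.
The elision shares a bar with the next section but does not change this unit's count.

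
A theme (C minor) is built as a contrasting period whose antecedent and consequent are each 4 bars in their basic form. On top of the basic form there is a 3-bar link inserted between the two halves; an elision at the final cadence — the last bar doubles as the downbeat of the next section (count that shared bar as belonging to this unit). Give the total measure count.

11 measures

Basic contrasting period: 4 + 4 = 8 bars.
8 (basic form) + 3 (link) = 11.
The elision shares a bar with the next section but does not change this unit's count.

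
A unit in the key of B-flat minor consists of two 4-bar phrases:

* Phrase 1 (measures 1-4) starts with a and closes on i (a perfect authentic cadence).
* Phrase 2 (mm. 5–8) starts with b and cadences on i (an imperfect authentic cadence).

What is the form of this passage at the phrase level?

The second phrase closes with an imperfect authentic cadence, which is not stronger than the first phrase's perfect authentic cadence; without a weak→strong cadential pair there is no antecedent–consequent relationship, so this is a phrase group rather than a period.

phrase group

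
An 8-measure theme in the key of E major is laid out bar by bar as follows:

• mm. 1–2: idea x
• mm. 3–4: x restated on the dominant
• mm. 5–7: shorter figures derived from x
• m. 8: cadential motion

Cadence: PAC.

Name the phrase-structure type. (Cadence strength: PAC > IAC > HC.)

sentence

Basic idea (measures 1–2) + its repetition (measures 3–4) form the presentation; fragmentation and cadence (bars 5–8) form the continuation — the 8-bar whole is a sentence.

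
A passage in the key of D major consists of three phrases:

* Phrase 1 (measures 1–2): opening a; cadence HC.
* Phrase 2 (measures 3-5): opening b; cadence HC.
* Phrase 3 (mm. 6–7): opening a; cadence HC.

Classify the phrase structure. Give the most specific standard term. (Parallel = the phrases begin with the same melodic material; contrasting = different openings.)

phrase group

The final phrase closes with a half cadence, which is not stronger than the preceding half cadence; the 3 phrases lack an overall antecedent–consequent design and so form a phrase group.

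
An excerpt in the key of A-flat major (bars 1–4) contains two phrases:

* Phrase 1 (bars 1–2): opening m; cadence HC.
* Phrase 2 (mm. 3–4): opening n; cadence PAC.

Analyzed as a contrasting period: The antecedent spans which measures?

The antecedent is the phrase ending with the weaker cadence (half cadence, phrase 1) and the consequent the one ending more conclusively (perfect authentic cadence, phrase 2); the antecedent is bars 1–2.

measures 1–2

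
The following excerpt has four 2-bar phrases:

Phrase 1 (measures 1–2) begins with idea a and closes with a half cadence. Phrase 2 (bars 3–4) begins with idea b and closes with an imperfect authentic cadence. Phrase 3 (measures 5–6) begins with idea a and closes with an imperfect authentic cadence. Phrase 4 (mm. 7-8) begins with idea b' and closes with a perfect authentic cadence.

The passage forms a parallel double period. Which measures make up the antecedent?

measures 1–4

In a double period the four phrases pair into a large antecedent (phrases 1–2, ending imperfect authentic cadence) and a large consequent (phrases 3–4, ending perfect authentic cadence). The antecedent spans measures 1–4.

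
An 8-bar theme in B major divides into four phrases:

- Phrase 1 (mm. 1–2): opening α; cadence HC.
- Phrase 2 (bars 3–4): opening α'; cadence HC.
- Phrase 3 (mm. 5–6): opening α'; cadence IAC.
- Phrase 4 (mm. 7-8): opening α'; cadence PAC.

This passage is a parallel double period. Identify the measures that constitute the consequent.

In a double period the four phrases pair into a large antecedent (phrases 1–2, ending half cadence) and a large consequent (phrases 3–4, ending perfect authentic cadence). The consequent spans mm. 5–8.

measures 5–8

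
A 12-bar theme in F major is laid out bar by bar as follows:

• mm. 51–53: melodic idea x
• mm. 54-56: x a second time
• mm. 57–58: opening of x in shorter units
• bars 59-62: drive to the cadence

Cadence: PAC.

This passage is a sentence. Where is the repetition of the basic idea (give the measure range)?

The presentation of a sentence is the basic idea (measures 51-53) plus its repetition (measures 54–56); the repetition of the basic idea is therefore mm. 54-56.

measures 54–56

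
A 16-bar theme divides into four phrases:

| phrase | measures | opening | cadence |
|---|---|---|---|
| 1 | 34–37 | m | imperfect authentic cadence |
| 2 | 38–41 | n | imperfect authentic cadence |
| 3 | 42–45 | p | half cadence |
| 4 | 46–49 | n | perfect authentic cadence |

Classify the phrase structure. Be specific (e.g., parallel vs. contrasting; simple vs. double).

contrasting double period

Four phrases in two halves: the first half (mm. 34–41) ends with an imperfect authentic cadence, the second (measures 42–49) with a perfect authentic cadence — a large antecedent–consequent pair, i.e. a double period.
Phrase 3 begins with different material from phrase 1, making it contrasting.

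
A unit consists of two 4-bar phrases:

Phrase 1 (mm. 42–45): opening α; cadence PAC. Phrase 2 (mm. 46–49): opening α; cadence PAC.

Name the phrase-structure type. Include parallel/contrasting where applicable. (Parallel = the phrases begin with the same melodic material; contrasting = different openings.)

repeated phrase

Both phrases have the same opening (α) and the same cadence (perfect authentic cadence): the second is a restatement, not a consequent, so this is a repeated phrase rather than a period.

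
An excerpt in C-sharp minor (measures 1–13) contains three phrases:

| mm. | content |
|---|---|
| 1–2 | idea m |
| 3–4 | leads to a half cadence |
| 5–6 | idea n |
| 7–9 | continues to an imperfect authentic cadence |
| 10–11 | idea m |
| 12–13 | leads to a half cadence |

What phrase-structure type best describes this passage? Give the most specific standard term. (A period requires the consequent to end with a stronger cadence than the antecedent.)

The final phrase closes with a half cadence, which is not stronger than the preceding imperfect authentic cadence; the 3 phrases lack an overall antecedent–consequent design and so form a phrase group.

phrase group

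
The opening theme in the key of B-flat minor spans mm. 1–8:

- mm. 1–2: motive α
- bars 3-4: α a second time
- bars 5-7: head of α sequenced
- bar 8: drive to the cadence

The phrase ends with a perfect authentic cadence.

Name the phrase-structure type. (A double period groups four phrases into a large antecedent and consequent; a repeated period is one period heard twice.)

Basic idea (measures 1-2) + its repetition (mm. 3–4) form the presentation; fragmentation and cadence (bars 5–8) form the continuation — the 8-bar whole is a sentence.

sentence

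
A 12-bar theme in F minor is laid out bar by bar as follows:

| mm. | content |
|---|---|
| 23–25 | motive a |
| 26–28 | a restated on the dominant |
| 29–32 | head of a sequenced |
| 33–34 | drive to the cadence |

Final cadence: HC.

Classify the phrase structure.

Basic idea (mm. 23–25) + its repetition (mm. 26–28) form the presentation; fragmentation and cadence (measures 29–34) form the continuation — the 12-bar whole is a sentence.

sentence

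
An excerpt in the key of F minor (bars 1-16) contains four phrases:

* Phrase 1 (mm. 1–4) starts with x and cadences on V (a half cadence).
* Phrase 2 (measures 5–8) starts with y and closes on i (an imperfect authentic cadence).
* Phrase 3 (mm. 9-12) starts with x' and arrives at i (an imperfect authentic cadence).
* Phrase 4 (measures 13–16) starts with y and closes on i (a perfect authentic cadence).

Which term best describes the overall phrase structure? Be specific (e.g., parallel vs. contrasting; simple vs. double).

parallel double period

Four phrases in two halves: the first half (mm. 1–8) ends with an imperfect authentic cadence, the second (mm. 9–16) with a perfect authentic cadence — a large antecedent–consequent pair, i.e. a double period.
Phrase 3 begins with the same material as phrase 1, making it parallel.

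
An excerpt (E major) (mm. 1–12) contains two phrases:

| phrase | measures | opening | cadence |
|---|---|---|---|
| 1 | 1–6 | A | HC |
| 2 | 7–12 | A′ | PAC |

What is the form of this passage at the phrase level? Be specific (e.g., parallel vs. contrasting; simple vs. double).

Phrase 1 ends with a half cadence (weaker) and phrase 2 with a perfect authentic cadence (stronger): antecedent + consequent = a period.
The two phrases open with the same material (A / A′), so the period is parallel.

parallel period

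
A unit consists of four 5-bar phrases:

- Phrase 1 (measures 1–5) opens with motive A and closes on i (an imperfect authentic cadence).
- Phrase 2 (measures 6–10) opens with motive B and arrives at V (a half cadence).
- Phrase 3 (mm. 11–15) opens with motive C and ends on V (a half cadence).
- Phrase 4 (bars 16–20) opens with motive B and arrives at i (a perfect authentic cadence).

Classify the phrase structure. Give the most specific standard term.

Four phrases in two halves: the first half (mm. 1-10) ends with a half cadence, the second (mm. 11-20) with a perfect authentic cadence — a large antecedent–consequent pair, i.e. a double period.
Phrase 3 begins with different material from phrase 1, making it contrasting.

contrasting double period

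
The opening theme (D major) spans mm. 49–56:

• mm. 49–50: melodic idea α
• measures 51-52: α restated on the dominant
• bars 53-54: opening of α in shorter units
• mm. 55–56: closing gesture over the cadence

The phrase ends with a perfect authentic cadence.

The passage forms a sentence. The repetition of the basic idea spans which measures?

measures 51–52

The presentation of a sentence is the basic idea (measures 49–50) plus its repetition (mm. 51–52); the repetition of the basic idea is therefore mm. 51-52.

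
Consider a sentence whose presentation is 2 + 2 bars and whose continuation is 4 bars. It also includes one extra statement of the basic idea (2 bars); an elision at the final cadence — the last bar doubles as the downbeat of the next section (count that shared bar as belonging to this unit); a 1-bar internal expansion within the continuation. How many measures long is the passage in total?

11 measures

Basic sentence: 2 + 2 + 4 = 8 bars.
8 (basic form) + 2 (extra statement) + 1 (internal expansion) = 11.
The elision shares a bar with the next section but does not change this unit's count.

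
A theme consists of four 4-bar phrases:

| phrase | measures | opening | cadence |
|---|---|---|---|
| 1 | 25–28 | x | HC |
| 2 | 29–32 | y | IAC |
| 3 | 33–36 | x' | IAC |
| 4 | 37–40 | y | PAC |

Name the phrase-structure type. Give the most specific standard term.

parallel double period

Four phrases in two halves: the first half (bars 25–32) ends with an imperfect authentic cadence, the second (bars 33–40) with a perfect authentic cadence — a large antecedent–consequent pair, i.e. a double period.
Phrase 3 begins with the same material as phrase 1, making it parallel.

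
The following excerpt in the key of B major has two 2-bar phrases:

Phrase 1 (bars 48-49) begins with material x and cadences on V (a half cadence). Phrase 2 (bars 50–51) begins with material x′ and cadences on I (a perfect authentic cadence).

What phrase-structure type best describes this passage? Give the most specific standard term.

Phrase 1 ends with a half cadence (weaker) and phrase 2 with a perfect authentic cadence (stronger): antecedent + consequent = a period.
The two phrases open with the same material (x / x′), so the period is parallel.

parallel period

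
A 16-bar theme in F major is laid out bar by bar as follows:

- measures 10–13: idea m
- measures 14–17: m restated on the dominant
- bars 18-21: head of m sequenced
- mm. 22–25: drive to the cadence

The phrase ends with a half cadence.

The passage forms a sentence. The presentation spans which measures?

The presentation of a sentence is the basic idea (bars 10–13) plus its repetition (bars 14–17); the presentation is therefore measures 10–17.

measures 10–17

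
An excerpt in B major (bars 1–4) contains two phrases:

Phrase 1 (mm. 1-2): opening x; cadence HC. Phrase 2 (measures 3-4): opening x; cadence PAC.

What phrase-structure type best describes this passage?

parallel period

Phrase 1 ends with a half cadence (weaker) and phrase 2 with a perfect authentic cadence (stronger): antecedent + consequent = a period.
The two phrases open with the same material (x / x), so the period is parallel.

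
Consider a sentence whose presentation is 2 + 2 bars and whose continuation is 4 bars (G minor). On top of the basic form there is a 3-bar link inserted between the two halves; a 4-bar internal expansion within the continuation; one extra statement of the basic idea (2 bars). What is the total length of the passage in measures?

Basic sentence: 2 + 2 + 4 = 8 bars.
8 (basic form) + 3 (link) + 4 (internal expansion) + 2 (extra statement) = 17.

17 measures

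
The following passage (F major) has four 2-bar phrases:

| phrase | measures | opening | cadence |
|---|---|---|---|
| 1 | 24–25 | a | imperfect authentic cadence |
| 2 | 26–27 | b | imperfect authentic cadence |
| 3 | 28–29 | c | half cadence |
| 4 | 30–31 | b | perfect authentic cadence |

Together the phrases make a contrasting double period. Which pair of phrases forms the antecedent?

phrases 1 and 2

In a double period the first pair of phrases (ending imperfect authentic cadence) is the large antecedent and the second pair (ending perfect authentic cadence) is the large consequent; the antecedent is phrases 1 and 2.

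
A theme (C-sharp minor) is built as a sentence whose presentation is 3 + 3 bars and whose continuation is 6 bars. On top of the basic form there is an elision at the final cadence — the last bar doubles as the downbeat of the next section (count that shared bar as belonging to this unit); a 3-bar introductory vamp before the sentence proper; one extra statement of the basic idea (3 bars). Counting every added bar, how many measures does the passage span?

Basic sentence: 3 + 3 + 6 = 12 bars.
12 (basic form) + 3 (introduction) + 3 (extra statement) = 18.
The elision shares a bar with the next section but does not change this unit's count.

18 measures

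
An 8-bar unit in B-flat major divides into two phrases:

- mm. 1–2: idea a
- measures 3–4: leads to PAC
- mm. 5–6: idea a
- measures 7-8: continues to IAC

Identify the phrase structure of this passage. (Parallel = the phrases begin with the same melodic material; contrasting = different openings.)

The second phrase closes with an imperfect authentic cadence, which is not stronger than the first phrase's perfect authentic cadence; without a weak→strong cadential pair there is no antecedent–consequent relationship, so this is a phrase group rather than a period.

phrase group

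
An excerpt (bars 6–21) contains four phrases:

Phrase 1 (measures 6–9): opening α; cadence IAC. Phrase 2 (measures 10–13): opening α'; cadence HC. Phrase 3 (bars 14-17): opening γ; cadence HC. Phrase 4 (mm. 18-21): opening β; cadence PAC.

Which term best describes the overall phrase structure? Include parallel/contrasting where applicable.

Four phrases in two halves: the first half (measures 6-13) ends with a half cadence, the second (bars 14–21) with a perfect authentic cadence — a large antecedent–consequent pair, i.e. a double period.
Phrase 3 begins with different material from phrase 1, making it contrasting.

contrasting double period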